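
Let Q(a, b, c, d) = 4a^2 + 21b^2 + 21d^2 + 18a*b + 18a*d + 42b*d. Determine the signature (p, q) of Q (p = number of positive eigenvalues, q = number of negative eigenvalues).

The symmetric matrix is A = [[4, 9, 0, 9], [9, 21, 0, 21], [0, 0, 0, 0], [9, 21, 0, 21]].
Row-reducing A symmetrically gives the diagonal entries 4, 3/4, 0, 0.
So there are 2 positive, 2 zero pivots.

(2, 0)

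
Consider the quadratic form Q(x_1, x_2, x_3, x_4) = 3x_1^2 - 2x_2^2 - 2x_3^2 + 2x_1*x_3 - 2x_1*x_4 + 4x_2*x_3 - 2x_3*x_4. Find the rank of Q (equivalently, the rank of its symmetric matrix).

4

The associated matrix is A = [[3, 0, 1, -1], [0, -2, 2, 0], [1, 2, -2, -1], [-1, 0, -1, 0]].
Applying the same elementary operations to the rows and columns of A produces a congruent diagonal matrix with entries 3, -2, -1/3, 1.
That gives 2 positive, 2 negative pivots.
The rank is the number of nonzero pivots: 4.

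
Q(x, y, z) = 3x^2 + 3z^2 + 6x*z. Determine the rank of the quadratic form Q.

1

The symmetric matrix is A = [[3, 0, 3], [0, 0, 0], [3, 0, 3]].
Congruent diagonalization of A (simultaneous row and column reduction) yields pivots 3, 0, 0.
Counting signs: 1 positive, 2 zero.
The rank is the number of nonzero pivots: 1.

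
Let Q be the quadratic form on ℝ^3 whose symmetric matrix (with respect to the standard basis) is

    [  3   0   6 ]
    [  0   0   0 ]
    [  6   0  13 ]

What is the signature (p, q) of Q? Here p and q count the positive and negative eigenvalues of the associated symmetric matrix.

(2, 0)

Applying the same elementary operations to the rows and columns of A produces a congruent diagonal matrix with entries 3, 0, 1.
Counting signs: 2 positive, 1 zero.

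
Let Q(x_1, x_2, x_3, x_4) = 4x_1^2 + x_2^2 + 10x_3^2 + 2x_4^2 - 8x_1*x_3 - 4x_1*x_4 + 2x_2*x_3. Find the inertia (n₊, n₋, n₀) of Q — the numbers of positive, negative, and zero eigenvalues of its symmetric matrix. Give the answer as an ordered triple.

The associated matrix is A = [[4, 0, -4, -2], [0, 1, 1, 0], [-4, 1, 10, 0], [-2, 0, 0, 2]].
Applying the same elementary operations to the rows and columns of A produces a congruent diagonal matrix with entries 4, 1, 5, 1/5.
So there are 4 positive pivots.

(4, 0, 0)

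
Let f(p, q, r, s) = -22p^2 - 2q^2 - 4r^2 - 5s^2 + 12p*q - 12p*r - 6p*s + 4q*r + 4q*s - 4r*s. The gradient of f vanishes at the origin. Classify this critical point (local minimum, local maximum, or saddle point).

The Hessian at the origin is H = [[-44, 12, -12, -6], [12, -4, 4, 4], [-12, 4, -8, -4], [-6, 4, -4, -10]].
Applying the same elementary operations to the rows and columns of H produces a congruent diagonal matrix with entries -44, -8/11, -4, -3/2.
Counting signs: 4 negative.
H is negative definite, so the origin is a strict local maximum.

local maximum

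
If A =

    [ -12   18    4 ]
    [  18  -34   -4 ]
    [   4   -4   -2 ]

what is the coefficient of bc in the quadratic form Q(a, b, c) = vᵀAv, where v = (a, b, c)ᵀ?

The coefficient of bc is A[2,3] + A[3,2] = 2·(-4) = -8.

-8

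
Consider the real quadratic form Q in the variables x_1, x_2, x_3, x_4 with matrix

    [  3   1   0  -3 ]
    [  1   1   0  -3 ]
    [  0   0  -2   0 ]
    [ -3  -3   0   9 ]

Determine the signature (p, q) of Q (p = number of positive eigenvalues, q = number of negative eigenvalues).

Applying the same elementary operations to the rows and columns of A produces a congruent diagonal matrix with entries 3, 2/3, -2, 0.
So there are 2 positive, 1 negative, 1 zero pivots.

(2, 1)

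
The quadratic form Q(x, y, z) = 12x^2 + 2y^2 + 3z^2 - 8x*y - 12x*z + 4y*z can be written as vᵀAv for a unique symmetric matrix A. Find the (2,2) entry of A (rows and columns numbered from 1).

2

The coefficient of y^2 in Q is 2, and that is exactly A[2,2].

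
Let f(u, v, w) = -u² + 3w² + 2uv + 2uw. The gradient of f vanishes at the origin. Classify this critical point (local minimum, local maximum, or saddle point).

The Hessian at the origin is H = [[-2, 2, 2], [2, 0, 0], [2, 0, 6]].
Symmetric row and column elimination reduces H to a congruent diagonal form with pivots -2, 2, 6.
So there are 2 positive, 1 negative pivots.
H is indefinite, so the origin is a saddle point.

saddle point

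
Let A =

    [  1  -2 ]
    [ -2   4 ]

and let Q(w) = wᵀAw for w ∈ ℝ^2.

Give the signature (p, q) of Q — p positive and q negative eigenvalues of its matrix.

Symmetric row and column elimination reduces A to a congruent diagonal form with pivots 1, 0.
That gives 1 positive, 1 zero pivots.

(1, 0)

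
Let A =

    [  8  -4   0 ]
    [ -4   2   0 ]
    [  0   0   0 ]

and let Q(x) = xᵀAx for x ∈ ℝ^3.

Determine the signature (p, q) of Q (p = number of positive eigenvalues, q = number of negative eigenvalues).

(1, 0)

Symmetric row and column elimination reduces A to a congruent diagonal form with pivots 8, 0, 0.
Counting signs: 1 positive, 2 zero.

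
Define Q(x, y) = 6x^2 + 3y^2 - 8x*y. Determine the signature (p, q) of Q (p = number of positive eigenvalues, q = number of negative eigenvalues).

(2, 0)

The associated matrix is A = [[6, -4], [-4, 3]].
An LDLᵀ factorisation of A has diagonal entries 6, 1/3.
Counting signs: 2 positive.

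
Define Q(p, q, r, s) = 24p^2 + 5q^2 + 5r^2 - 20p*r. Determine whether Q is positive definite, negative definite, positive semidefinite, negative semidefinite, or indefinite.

Write A = [[24, 0, -10, 0], [0, 5, 0, 0], [-10, 0, 5, 0], [0, 0, 0, 0]].
Row-reducing A symmetrically gives the diagonal entries 24, 5, 5/6, 0.
Counting signs: 3 positive, 1 zero.
Hence Q is positive semidefinite.

positive semidefinite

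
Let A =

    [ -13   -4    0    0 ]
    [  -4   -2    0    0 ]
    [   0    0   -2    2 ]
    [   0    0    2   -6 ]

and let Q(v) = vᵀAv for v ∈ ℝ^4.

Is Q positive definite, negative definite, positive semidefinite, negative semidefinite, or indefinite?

Leading principal minors: Δ_1 = -13, Δ_2 = 10, Δ_3 = -20, Δ_4 = 80.
The signs alternate starting with Δ_1 < 0, so by Sylvester's criterion Q is negative definite.

negative definite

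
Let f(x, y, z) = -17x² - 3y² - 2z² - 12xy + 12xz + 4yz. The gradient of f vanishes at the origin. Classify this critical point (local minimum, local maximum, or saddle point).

saddle point

The Hessian at the origin is H = [[-34, -12, 12], [-12, -6, 4], [12, 4, -4]].
Row-reducing H symmetrically gives the diagonal entries -34, -30/17, 4/15.
Counting signs: 1 positive, 2 negative.
H is indefinite, so the origin is a saddle point.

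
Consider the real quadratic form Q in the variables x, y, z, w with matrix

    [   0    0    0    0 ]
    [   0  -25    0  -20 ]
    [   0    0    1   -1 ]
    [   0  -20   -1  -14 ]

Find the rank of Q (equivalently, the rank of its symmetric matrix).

3

Row-reducing A symmetrically gives the diagonal entries 0, -25, 1, 1.
Counting signs: 2 positive, 1 negative, 1 zero.
The rank is the number of nonzero pivots: 3.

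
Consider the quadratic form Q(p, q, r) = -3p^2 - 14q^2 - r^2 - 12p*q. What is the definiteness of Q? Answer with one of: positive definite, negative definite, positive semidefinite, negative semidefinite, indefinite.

negative definite

The symmetric matrix of Q is A = [[-3, -6, 0], [-6, -14, 0], [0, 0, -1]].
Leading principal minors: Δ_1 = -3, Δ_2 = 6, Δ_3 = -6.
The signs alternate starting with Δ_1 < 0, so by Sylvester's criterion Q is negative definite.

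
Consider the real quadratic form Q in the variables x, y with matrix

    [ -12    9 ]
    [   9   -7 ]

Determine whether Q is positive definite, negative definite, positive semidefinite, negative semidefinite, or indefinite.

negative definite

An LDLᵀ factorisation of A has diagonal entries -12, -1/4.
Counting signs: 2 negative.
Hence Q is negative definite.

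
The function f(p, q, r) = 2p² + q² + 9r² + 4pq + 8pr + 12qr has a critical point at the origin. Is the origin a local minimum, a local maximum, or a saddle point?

The Hessian at the origin is H = [[4, 4, 8], [4, 2, 12], [8, 12, 18]].
Congruent diagonalization of H (simultaneous row and column reduction) yields pivots 4, -2, 10.
Counting signs: 2 positive, 1 negative.
H is indefinite, so the origin is a saddle point.

saddle point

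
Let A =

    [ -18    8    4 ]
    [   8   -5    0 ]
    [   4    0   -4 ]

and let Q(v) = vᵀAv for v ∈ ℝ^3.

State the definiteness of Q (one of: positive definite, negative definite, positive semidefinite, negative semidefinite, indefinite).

negative definite

Row-reducing A symmetrically gives the diagonal entries -18, -13/9, -12/13.
Counting signs: 3 negative.
Hence Q is negative definite.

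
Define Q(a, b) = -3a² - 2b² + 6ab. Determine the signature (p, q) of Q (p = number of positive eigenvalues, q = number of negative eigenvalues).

The associated matrix is A = [[-3, 3], [3, -2]].
An LDLᵀ factorisation of A has diagonal entries -3, 1.
That gives 1 positive, 1 negative pivots.

(1, 1)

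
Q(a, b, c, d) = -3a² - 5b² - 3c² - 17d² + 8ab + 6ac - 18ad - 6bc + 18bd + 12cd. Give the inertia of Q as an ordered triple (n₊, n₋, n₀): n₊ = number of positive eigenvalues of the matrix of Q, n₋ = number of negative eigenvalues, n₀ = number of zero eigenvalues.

The symmetric matrix is A = [[-3, 4, 3, -9], [4, -5, -3, 9], [3, -3, -3, 6], [-9, 9, 6, -17]].
Row-reducing A symmetrically gives the diagonal entries -3, 1/3, -3, -5.
That gives 1 positive, 3 negative pivots.

(1, 3, 0)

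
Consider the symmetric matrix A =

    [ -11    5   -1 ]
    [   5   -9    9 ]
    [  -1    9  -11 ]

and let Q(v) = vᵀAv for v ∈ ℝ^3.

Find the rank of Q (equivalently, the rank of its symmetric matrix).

3

Congruent diagonalization of A (simultaneous row and column reduction) yields pivots -11, -74/11, -2/37.
That gives 3 negative pivots.
The rank is the number of nonzero pivots: 3.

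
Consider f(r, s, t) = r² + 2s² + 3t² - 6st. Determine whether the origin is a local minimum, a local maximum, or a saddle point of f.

saddle point

The Hessian at the origin is H = [[2, 0, 0], [0, 4, -6], [0, -6, 6]].
Symmetric row and column elimination reduces H to a congruent diagonal form with pivots 2, 4, -3.
Counting signs: 2 positive, 1 negative.
H is indefinite, so the origin is a saddle point.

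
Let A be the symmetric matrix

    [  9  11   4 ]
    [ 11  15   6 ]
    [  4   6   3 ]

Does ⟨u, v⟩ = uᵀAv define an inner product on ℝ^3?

yes

Leading principal minors: Δ_1 = 9, Δ_2 = 14, Δ_3 = 6.
All leading principal minors are positive, so by Sylvester's criterion Q is positive definite.
⟨·,·⟩ is an inner product exactly when A is positive definite.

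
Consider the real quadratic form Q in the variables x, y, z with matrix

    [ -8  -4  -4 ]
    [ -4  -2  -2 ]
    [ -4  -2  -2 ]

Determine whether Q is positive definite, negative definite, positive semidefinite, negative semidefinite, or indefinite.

Applying the same elementary operations to the rows and columns of A produces a congruent diagonal matrix with entries -8, 0, 0.
Counting signs: 1 negative, 2 zero.
Hence Q is negative semidefinite.

negative semidefinite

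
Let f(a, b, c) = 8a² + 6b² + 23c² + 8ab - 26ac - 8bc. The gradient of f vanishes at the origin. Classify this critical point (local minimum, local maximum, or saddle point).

local minimum

The Hessian at the origin is H = [[16, 8, -26], [8, 12, -8], [-26, -8, 46]].
Row-reducing H symmetrically gives the diagonal entries 16, 8, 5/8.
So there are 3 positive pivots.
H is positive definite, so the origin is a strict local minimum.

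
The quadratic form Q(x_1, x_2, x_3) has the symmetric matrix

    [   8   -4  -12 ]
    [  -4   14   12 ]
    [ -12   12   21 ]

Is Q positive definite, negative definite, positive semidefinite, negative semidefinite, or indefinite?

Row-reducing A symmetrically gives the diagonal entries 8, 12, 0.
Counting signs: 2 positive, 1 zero.
Hence Q is positive semidefinite.

positive semidefinite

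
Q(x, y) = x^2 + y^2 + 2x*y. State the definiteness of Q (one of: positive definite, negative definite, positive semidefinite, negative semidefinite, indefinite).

positive semidefinite

The symmetric matrix of Q is [[1, 1], [1, 1]].
For the 2×2 matrix [[1, 1], [1, 1]]: det = 1·1 − (1)² = 0, trace = 2.
det = 0 so one eigenvalue is zero; the form is semidefinite with the sign of the trace.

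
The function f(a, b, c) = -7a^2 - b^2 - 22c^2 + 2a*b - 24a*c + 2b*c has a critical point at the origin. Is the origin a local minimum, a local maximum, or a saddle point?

The Hessian at the origin is H = [[-14, 2, -24], [2, -2, 2], [-24, 2, -44]].
Symmetric row and column elimination reduces H to a congruent diagonal form with pivots -14, -12/7, -5/3.
So there are 3 negative pivots.
H is negative definite, so the origin is a strict local maximum.

local maximum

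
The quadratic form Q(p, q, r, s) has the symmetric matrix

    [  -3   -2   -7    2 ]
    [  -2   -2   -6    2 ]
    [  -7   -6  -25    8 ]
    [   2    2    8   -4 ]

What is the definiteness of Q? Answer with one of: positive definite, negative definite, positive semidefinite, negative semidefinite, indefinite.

Leading principal minors: Δ_1 = -3, Δ_2 = 2, Δ_3 = -12, Δ_4 = 16.
The signs alternate starting with Δ_1 < 0, so by Sylvester's criterion Q is negative definite.

negative definite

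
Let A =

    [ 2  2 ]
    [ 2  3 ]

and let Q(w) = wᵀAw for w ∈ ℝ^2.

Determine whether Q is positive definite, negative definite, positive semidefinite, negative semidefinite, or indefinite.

Leading principal minors: Δ_1 = 2, Δ_2 = 2.
All leading principal minors are positive, so by Sylvester's criterion Q is positive definite.

positive definite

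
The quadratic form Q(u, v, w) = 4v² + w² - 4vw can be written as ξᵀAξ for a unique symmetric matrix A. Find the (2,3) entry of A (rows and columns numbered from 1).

The coefficient of v·w in Q is -4. For a symmetric A this equals A[2,3] + A[3,2] = 2·A[2,3].
So A[2,3] = -4/2 = -2.

-2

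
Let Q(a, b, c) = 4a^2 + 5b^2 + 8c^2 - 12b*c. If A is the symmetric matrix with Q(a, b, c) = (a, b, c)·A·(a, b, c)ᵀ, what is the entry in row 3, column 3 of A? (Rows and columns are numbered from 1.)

8

The coefficient of c^2 in Q is 8, and that is exactly A[3,3].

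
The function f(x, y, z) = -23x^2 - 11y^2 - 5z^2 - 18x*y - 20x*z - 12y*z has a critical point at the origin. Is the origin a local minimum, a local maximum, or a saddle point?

The Hessian at the origin is H = [[-46, -18, -20], [-18, -22, -12], [-20, -12, -10]].
Congruent diagonalization of H (simultaneous row and column reduction) yields pivots -46, -344/23, -6/43.
Counting signs: 3 negative.
H is negative definite, so the origin is a strict local maximum.

local maximum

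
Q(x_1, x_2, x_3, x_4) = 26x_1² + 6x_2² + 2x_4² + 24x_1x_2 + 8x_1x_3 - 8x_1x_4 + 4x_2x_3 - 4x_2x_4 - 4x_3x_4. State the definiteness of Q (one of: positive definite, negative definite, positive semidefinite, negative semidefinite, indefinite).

Write A = [[26, 12, 4, -4], [12, 6, 2, -2], [4, 2, 0, -2], [-4, -2, -2, 2]].
Applying the same elementary operations to the rows and columns of A produces a congruent diagonal matrix with entries 26, 6/13, -2/3, 4.
That gives 3 positive, 1 negative pivots.
Hence Q is indefinite.

indefinite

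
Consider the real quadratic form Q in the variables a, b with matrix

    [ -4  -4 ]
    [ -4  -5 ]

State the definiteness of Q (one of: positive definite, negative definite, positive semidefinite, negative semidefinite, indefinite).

For the 2×2 matrix [[-4, -4], [-4, -5]]: det = -4·-5 − (-4)² = 4, trace = -9.
det > 0 so both eigenvalues share the sign of the trace; trace = -9 < 0 ⇒ both negative.

negative definite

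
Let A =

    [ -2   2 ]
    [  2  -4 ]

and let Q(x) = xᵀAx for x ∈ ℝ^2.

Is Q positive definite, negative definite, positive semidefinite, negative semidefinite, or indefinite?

negative definite

Congruent diagonalization of A (simultaneous row and column reduction) yields pivots -2, -2.
Counting signs: 2 negative.
Hence Q is negative definite.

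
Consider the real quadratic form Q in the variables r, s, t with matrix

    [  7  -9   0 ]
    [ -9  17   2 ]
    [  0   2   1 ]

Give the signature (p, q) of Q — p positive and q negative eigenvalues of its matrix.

(3, 0)

Applying the same elementary operations to the rows and columns of A produces a congruent diagonal matrix with entries 7, 38/7, 5/19.
That gives 3 positive pivots.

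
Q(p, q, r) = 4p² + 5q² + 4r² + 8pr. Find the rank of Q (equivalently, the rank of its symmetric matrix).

The symmetric matrix is A = [[4, 0, 4], [0, 5, 0], [4, 0, 4]].
Row-reducing A symmetrically gives the diagonal entries 4, 5, 0.
So there are 2 positive, 1 zero pivots.
The rank is the number of nonzero pivots: 2.

2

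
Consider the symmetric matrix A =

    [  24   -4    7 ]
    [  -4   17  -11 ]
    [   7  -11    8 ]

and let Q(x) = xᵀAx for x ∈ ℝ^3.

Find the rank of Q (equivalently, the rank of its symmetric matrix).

Row-reducing A symmetrically gives the diagonal entries 24, 49/3, 15/392.
That gives 3 positive pivots.
The rank is the number of nonzero pivots: 3.

3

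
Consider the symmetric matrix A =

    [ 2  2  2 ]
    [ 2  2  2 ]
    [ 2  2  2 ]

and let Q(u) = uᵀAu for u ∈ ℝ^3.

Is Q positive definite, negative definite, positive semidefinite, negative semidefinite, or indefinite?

Symmetric row and column elimination reduces A to a congruent diagonal form with pivots 2, 0, 0.
That gives 1 positive, 2 zero pivots.
Hence Q is positive semidefinite.

positive semidefinite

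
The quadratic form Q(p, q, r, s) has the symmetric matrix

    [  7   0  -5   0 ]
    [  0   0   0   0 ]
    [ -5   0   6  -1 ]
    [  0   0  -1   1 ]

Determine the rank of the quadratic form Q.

3

Symmetric row and column elimination reduces A to a congruent diagonal form with pivots 7, 0, 17/7, 10/17.
That gives 3 positive, 1 zero pivots.
The rank is the number of nonzero pivots: 3.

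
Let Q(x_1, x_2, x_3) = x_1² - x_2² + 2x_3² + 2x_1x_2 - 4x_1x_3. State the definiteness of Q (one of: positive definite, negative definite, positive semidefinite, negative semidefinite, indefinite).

indefinite

The associated matrix is A = [[1, 1, -2], [1, -1, 0], [-2, 0, 2]].
Row-reducing A symmetrically gives the diagonal entries 1, -2, 0.
That gives 1 positive, 1 negative, 1 zero pivots.
Hence Q is indefinite.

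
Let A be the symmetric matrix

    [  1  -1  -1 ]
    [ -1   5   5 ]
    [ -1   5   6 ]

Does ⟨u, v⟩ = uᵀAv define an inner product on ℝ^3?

yes

Leading principal minors: Δ_1 = 1, Δ_2 = 4, Δ_3 = 4.
All leading principal minors are positive, so by Sylvester's criterion Q is positive definite.
⟨·,·⟩ is an inner product exactly when A is positive definite.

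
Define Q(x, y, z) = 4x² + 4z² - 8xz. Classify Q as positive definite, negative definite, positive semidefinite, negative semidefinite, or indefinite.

positive semidefinite

Write A = [[4, 0, -4], [0, 0, 0], [-4, 0, 4]].
Row-reducing A symmetrically gives the diagonal entries 4, 0, 0.
Counting signs: 1 positive, 2 zero.
Hence Q is positive semidefinite.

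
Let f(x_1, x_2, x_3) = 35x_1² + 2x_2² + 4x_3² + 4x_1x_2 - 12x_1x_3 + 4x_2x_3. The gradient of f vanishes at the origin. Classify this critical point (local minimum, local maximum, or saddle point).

local minimum

The Hessian at the origin is H = [[70, 4, -12], [4, 4, 4], [-12, 4, 8]].
Symmetric row and column elimination reduces H to a congruent diagonal form with pivots 70, 132/35, 4/33.
So there are 3 positive pivots.
H is positive definite, so the origin is a strict local minimum.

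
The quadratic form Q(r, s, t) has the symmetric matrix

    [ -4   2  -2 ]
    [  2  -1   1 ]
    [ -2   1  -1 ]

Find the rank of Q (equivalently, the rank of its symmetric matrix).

Symmetric row and column elimination reduces A to a congruent diagonal form with pivots -4, 0, 0.
So there are 1 negative, 2 zero pivots.
The rank is the number of nonzero pivots: 1.

1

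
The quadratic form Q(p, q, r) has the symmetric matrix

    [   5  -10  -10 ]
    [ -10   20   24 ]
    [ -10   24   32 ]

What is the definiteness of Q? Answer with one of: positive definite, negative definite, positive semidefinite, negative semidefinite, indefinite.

A is congruent to a diagonal matrix with 2 positive, 1 negative and 0 zero entries, so Q is indefinite.

indefinite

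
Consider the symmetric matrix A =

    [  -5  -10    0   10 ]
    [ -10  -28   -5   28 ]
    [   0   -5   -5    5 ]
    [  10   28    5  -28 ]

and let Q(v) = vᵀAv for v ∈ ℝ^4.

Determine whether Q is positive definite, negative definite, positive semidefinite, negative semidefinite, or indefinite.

Applying the same elementary operations to the rows and columns of A produces a congruent diagonal matrix with entries -5, -8, -15/8, 0.
That gives 3 negative, 1 zero pivots.
Hence Q is negative semidefinite.

negative semidefinite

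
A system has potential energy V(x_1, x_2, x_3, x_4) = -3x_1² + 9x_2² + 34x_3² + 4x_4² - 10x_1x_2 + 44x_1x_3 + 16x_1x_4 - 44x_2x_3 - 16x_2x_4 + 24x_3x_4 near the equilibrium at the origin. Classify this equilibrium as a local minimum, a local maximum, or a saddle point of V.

The Hessian at the origin is H = [[-6, -10, 44, 16], [-10, 18, -44, -16], [44, -44, 68, 24], [16, -16, 24, 8]].
Applying the same elementary operations to the rows and columns of H produces a congruent diagonal matrix with entries -6, 104/3, -84/13, -8/21.
So there are 1 positive, 3 negative pivots.
H is indefinite, so the origin is a saddle point.

saddle point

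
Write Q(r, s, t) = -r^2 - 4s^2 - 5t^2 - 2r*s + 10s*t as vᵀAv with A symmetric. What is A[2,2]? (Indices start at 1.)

The coefficient of s^2 in Q is -4, and that is exactly A[2,2].

-4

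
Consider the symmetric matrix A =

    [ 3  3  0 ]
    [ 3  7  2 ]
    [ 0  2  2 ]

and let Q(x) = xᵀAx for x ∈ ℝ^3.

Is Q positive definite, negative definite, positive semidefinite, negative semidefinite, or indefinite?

Leading principal minors: Δ_1 = 3, Δ_2 = 12, Δ_3 = 12.
All leading principal minors are positive, so by Sylvester's criterion Q is positive definite.

positive definite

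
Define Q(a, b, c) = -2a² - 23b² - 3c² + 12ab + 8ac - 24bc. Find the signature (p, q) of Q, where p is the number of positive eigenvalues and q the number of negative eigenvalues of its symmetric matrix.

(1, 2)

Write A = [[-2, 6, 4], [6, -23, -12], [4, -12, -3]].
Congruent diagonalization of A (simultaneous row and column reduction) yields pivots -2, -5, 5.
So there are 1 positive, 2 negative pivots.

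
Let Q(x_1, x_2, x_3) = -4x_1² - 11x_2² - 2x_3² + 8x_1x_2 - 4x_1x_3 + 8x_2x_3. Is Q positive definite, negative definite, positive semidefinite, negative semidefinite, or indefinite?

The associated matrix is A = [[-4, 4, -2], [4, -11, 4], [-2, 4, -2]].
Applying the same elementary operations to the rows and columns of A produces a congruent diagonal matrix with entries -4, -7, -3/7.
So there are 3 negative pivots.
Hence Q is negative definite.

negative definite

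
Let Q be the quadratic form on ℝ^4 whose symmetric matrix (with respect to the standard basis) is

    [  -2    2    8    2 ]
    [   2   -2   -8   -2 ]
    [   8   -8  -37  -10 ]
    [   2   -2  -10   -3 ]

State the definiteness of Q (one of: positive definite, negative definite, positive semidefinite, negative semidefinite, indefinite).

negative semidefinite

Symmetric row and column elimination reduces A to a congruent diagonal form with pivots -2, 0, -5, -1/5.
Counting signs: 3 negative, 1 zero.
Hence Q is negative semidefinite.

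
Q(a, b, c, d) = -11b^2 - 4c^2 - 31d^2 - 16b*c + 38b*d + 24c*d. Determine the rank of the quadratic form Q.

2

Write A = [[0, 0, 0, 0], [0, -11, -8, 19], [0, -8, -4, 12], [0, 19, 12, -31]].
Applying the same elementary operations to the rows and columns of A produces a congruent diagonal matrix with entries 0, -11, 20/11, 0.
So there are 1 positive, 1 negative, 2 zero pivots.
The rank is the number of nonzero pivots: 2.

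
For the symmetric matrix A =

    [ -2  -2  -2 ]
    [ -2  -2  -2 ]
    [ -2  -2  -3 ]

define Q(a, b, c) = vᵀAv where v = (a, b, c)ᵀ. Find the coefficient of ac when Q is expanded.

The coefficient of ac is A[1,3] + A[3,1] = 2·(-2) = -4.

-4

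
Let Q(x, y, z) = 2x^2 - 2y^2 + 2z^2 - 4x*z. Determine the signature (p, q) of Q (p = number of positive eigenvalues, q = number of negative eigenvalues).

(1, 1)

Write A = [[2, 0, -2], [0, -2, 0], [-2, 0, 2]].
Applying the same elementary operations to the rows and columns of A produces a congruent diagonal matrix with entries 2, -2, 0.
So there are 1 positive, 1 negative, 1 zero pivots.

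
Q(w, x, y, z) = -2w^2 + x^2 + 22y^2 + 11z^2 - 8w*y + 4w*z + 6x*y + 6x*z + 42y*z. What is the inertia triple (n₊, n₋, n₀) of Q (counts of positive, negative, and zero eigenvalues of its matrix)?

(3, 1, 0)

Write A = [[-2, 0, -4, 2], [0, 1, 3, 3], [-4, 3, 22, 21], [2, 3, 21, 11]].
Symmetric row and column elimination reduces A to a congruent diagonal form with pivots -2, 1, 21, 20/21.
That gives 3 positive, 1 negative pivots.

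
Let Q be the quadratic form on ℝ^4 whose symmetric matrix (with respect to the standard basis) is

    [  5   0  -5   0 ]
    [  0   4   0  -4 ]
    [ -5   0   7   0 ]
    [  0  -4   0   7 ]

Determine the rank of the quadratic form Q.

Row-reducing A symmetrically gives the diagonal entries 5, 4, 2, 3.
So there are 4 positive pivots.
The rank is the number of nonzero pivots: 4.

4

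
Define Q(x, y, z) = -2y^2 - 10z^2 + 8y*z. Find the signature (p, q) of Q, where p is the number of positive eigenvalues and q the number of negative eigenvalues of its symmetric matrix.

(0, 2)

Write A = [[0, 0, 0], [0, -2, 4], [0, 4, -10]].
Symmetric row and column elimination reduces A to a congruent diagonal form with pivots 0, -2, -2.
So there are 2 negative, 1 zero pivots.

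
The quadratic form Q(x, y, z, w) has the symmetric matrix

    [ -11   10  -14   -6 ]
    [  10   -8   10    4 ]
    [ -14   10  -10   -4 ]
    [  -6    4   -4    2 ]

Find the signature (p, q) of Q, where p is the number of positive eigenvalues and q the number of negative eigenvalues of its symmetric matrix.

Symmetric row and column elimination reduces A to a congruent diagonal form with pivots -11, 12/11, 1, 10/3.
Counting signs: 3 positive, 1 negative.

(3, 1)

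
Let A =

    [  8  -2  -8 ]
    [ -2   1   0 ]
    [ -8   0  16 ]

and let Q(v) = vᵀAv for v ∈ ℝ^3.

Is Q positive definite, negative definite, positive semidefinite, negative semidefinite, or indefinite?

Row-reducing A symmetrically gives the diagonal entries 8, 1/2, 0.
Counting signs: 2 positive, 1 zero.
Hence Q is positive semidefinite.

positive semidefinite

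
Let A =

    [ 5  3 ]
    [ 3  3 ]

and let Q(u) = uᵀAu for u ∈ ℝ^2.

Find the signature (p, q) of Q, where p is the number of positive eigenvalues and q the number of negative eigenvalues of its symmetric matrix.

(2, 0)

An LDLᵀ factorisation of A has diagonal entries 5, 6/5.
So there are 2 positive pivots.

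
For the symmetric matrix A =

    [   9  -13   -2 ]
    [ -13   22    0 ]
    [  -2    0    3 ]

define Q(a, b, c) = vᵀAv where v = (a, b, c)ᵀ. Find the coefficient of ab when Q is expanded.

-26

The coefficient of ab is A[1,2] + A[2,1] = 2·(-13) = -26.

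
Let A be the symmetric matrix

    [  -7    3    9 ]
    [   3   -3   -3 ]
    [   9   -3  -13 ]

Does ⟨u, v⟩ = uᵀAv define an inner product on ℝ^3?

Applying the same elementary operations to the rows and columns of A produces a congruent diagonal matrix with entries -7, -12/7, -1.
That gives 3 negative pivots.
Hence Q is negative definite.
⟨·,·⟩ is an inner product exactly when A is positive definite.

no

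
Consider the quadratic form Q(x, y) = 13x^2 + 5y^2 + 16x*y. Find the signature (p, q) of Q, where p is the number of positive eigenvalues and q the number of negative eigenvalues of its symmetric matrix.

The associated matrix is A = [[13, 8], [8, 5]].
Applying the same elementary operations to the rows and columns of A produces a congruent diagonal matrix with entries 13, 1/13.
Counting signs: 2 positive.

(2, 0)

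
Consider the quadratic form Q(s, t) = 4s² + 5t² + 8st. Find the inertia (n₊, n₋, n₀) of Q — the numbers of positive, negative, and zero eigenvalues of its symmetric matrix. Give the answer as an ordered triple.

(2, 0, 0)

The symmetric matrix is A = [[4, 4], [4, 5]].
Congruent diagonalization of A (simultaneous row and column reduction) yields pivots 4, 1.
That gives 2 positive pivots.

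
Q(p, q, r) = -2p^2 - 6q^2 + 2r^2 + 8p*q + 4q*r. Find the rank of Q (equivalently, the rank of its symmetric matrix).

The associated matrix is A = [[-2, 4, 0], [4, -6, 2], [0, 2, 2]].
Applying the same elementary operations to the rows and columns of A produces a congruent diagonal matrix with entries -2, 2, 0.
Counting signs: 1 positive, 1 negative, 1 zero.
The rank is the number of nonzero pivots: 2.

2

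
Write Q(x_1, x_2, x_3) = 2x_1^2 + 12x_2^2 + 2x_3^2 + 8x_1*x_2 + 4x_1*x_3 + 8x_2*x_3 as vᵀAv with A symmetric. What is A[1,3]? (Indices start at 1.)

2

The coefficient of x_1·x_3 in Q is 4. For a symmetric A this equals A[1,3] + A[3,1] = 2·A[1,3].
So A[1,3] = 4/2 = 2.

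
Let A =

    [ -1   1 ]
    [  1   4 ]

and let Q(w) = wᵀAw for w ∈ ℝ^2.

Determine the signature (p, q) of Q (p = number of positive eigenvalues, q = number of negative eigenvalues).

(1, 1)

An LDLᵀ factorisation of A has diagonal entries -1, 5.
That gives 1 positive, 1 negative pivots.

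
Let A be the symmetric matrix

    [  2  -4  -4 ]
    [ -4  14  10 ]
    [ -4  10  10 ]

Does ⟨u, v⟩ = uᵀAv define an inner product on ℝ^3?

Leading principal minors: Δ_1 = 2, Δ_2 = 12, Δ_3 = 16.
All leading principal minors are positive, so by Sylvester's criterion Q is positive definite.
⟨·,·⟩ is an inner product exactly when A is positive definite.

yes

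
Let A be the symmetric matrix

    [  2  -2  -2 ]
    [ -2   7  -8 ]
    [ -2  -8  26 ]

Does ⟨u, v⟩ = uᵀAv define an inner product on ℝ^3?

yes

Row-reducing A symmetrically gives the diagonal entries 2, 5, 4.
Counting signs: 3 positive.
Hence Q is positive definite.
⟨·,·⟩ is an inner product exactly when A is positive definite.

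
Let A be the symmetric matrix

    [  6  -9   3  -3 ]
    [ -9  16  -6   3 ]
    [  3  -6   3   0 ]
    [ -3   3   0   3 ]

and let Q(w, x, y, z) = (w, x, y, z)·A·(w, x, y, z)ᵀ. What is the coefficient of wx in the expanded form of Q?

-18

The coefficient of wx is A[1,2] + A[2,1] = 2·(-9) = -18.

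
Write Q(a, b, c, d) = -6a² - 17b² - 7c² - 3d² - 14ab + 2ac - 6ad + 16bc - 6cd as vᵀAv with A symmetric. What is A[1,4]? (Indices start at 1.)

The coefficient of a·d in Q is -6. For a symmetric A this equals A[1,4] + A[4,1] = 2·A[1,4].
So A[1,4] = -6/2 = -3.

-3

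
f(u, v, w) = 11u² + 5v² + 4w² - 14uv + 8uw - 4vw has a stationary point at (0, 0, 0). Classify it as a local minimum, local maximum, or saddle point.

The Hessian at the origin is H = [[22, -14, 8], [-14, 10, -4], [8, -4, 8]].
Symmetric row and column elimination reduces H to a congruent diagonal form with pivots 22, 12/11, 4.
That gives 3 positive pivots.
H is positive definite, so the origin is a strict local minimum.

local minimum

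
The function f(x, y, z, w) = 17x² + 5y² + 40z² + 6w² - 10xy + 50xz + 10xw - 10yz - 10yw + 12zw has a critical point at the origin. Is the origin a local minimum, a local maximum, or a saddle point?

The Hessian at the origin is H = [[34, -10, 50, 10], [-10, 10, -10, -10], [50, -10, 80, 12], [10, -10, 12, 12]].
Symmetric row and column elimination reduces H to a congruent diagonal form with pivots 34, 120/17, 10/3, 4/5.
Counting signs: 4 positive.
H is positive definite, so the origin is a strict local minimum.

local minimum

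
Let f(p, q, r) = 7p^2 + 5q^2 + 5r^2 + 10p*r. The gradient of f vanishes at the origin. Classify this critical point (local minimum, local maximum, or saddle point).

The Hessian at the origin is H = [[14, 0, 10], [0, 10, 0], [10, 0, 10]].
An LDLᵀ factorisation of H has diagonal entries 14, 10, 20/7.
That gives 3 positive pivots.
H is positive definite, so the origin is a strict local minimum.

local minimum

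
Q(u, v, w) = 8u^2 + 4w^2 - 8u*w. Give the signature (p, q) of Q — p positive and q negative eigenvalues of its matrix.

Write A = [[8, 0, -4], [0, 0, 0], [-4, 0, 4]].
Congruent diagonalization of A (simultaneous row and column reduction) yields pivots 8, 0, 2.
So there are 2 positive, 1 zero pivots.

(2, 0)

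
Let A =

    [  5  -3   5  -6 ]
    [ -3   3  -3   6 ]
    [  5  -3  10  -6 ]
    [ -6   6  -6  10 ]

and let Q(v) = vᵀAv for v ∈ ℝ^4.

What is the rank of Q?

Symmetric row and column elimination reduces A to a congruent diagonal form with pivots 5, 6/5, 5, -2.
That gives 3 positive, 1 negative pivots.
The rank is the number of nonzero pivots: 4.

4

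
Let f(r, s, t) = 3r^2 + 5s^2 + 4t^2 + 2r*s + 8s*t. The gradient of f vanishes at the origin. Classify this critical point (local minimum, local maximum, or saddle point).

local minimum

The Hessian at the origin is H = [[6, 2, 0], [2, 10, 8], [0, 8, 8]].
Congruent diagonalization of H (simultaneous row and column reduction) yields pivots 6, 28/3, 8/7.
So there are 3 positive pivots.
H is positive definite, so the origin is a strict local minimum.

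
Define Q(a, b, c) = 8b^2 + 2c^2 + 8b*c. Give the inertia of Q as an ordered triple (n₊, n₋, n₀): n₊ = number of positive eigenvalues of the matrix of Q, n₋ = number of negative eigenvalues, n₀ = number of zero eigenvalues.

Write A = [[0, 0, 0], [0, 8, 4], [0, 4, 2]].
Symmetric row and column elimination reduces A to a congruent diagonal form with pivots 0, 8, 0.
So there are 1 positive, 2 zero pivots.

(1, 0, 2)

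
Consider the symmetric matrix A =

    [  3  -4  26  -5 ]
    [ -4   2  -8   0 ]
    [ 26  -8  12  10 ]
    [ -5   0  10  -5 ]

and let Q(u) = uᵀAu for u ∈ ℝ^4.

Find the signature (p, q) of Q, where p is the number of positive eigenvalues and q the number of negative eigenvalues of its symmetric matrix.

Symmetric row and column elimination reduces A to a congruent diagonal form with pivots 3, -10/3, 0, 0.
So there are 1 positive, 1 negative, 2 zero pivots.

(1, 1)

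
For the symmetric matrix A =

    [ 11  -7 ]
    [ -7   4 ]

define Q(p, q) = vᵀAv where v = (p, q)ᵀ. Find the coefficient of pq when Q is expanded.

-14

The coefficient of pq is A[1,2] + A[2,1] = 2·(-7) = -14.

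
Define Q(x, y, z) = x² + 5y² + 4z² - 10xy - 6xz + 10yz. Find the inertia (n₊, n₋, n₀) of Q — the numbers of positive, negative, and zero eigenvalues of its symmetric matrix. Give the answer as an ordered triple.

(1, 1, 1)

Write A = [[1, -5, -3], [-5, 5, 5], [-3, 5, 4]].
Congruent diagonalization of A (simultaneous row and column reduction) yields pivots 1, -20, 0.
Counting signs: 1 positive, 1 negative, 1 zero.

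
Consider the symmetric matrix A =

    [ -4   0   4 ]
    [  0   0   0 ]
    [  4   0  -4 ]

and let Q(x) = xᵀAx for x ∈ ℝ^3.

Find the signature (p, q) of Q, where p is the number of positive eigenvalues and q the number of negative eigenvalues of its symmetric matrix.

(0, 1)

Applying the same elementary operations to the rows and columns of A produces a congruent diagonal matrix with entries -4, 0, 0.
So there are 1 negative, 2 zero pivots.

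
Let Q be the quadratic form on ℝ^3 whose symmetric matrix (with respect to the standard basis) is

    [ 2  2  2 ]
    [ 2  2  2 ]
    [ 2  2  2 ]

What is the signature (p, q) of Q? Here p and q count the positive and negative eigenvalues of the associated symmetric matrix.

Applying the same elementary operations to the rows and columns of A produces a congruent diagonal matrix with entries 2, 0, 0.
That gives 1 positive, 2 zero pivots.

(1, 0)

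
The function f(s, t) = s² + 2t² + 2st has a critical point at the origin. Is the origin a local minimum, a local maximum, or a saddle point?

local minimum

The Hessian at the origin is H = [[2, 2], [2, 4]].
det H = 2·4 − (2)² = 4 > 0 and H[1,1] = 2 > 0, so H is positive definite.
Therefore the origin is a local minimum.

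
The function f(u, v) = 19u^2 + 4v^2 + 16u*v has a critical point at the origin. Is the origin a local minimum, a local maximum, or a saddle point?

local minimum

The Hessian at the origin is H = [[38, 16], [16, 8]].
det H = 38·8 − (16)² = 48 > 0 and H[1,1] = 38 > 0, so H is positive definite.
Therefore the origin is a local minimum.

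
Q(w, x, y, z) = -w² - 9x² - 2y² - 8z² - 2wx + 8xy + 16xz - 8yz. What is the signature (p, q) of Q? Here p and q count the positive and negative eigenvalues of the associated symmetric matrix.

(0, 2)

The associated matrix is A = [[-1, -1, 0, 0], [-1, -9, 4, 8], [0, 4, -2, -4], [0, 8, -4, -8]].
Applying the same elementary operations to the rows and columns of A produces a congruent diagonal matrix with entries -1, -8, 0, 0.
That gives 2 negative, 2 zero pivots.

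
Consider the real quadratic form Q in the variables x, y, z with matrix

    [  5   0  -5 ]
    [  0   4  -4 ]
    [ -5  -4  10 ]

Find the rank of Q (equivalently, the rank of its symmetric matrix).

3

An LDLᵀ factorisation of A has diagonal entries 5, 4, 1.
That gives 3 positive pivots.
The rank is the number of nonzero pivots: 3.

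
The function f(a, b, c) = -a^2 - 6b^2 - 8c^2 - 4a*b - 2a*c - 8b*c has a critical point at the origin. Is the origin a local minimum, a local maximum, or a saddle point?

The Hessian at the origin is H = [[-2, -4, -2], [-4, -12, -8], [-2, -8, -16]].
Row-reducing H symmetrically gives the diagonal entries -2, -4, -10.
Counting signs: 3 negative.
H is negative definite, so the origin is a strict local maximum.

local maximum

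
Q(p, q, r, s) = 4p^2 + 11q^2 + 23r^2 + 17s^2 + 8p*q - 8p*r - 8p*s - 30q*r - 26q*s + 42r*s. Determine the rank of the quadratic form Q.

4

The associated matrix is A = [[4, 4, -4, -4], [4, 11, -15, -13], [-4, -15, 23, 21], [-4, -13, 21, 17]].
Applying the same elementary operations to the rows and columns of A produces a congruent diagonal matrix with entries 4, 7, 12/7, -10/3.
That gives 3 positive, 1 negative pivots.
The rank is the number of nonzero pivots: 4.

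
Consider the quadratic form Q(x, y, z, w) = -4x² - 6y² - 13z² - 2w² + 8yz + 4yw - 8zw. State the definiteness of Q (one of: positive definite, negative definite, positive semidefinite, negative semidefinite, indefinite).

negative definite

The symmetric matrix is A = [[-4, 0, 0, 0], [0, -6, 4, 2], [0, 4, -13, -4], [0, 2, -4, -2]].
Symmetric row and column elimination reduces A to a congruent diagonal form with pivots -4, -6, -31/3, -20/31.
Counting signs: 4 negative.
Hence Q is negative definite.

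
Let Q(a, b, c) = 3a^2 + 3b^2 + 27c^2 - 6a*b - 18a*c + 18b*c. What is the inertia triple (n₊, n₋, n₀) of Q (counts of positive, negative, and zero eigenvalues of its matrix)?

The associated matrix is A = [[3, -3, -9], [-3, 3, 9], [-9, 9, 27]].
Symmetric row and column elimination reduces A to a congruent diagonal form with pivots 3, 0, 0.
So there are 1 positive, 2 zero pivots.

(1, 0, 2)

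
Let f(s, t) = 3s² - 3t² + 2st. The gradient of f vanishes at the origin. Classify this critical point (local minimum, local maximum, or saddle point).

The Hessian at the origin is H = [[6, 2], [2, -6]].
det H = 6·-6 − (2)² = -40 < 0, so H is indefinite.
Therefore the origin is a saddle point.

saddle point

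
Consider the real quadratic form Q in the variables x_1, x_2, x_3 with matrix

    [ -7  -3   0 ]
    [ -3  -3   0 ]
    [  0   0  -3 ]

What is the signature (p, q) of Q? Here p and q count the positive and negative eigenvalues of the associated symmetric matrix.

(0, 3)

An LDLᵀ factorisation of A has diagonal entries -7, -12/7, -3.
So there are 3 negative pivots.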